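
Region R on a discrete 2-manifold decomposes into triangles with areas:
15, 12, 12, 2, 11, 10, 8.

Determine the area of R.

15 + 12 + 12 + 2 + 11 + 10 + 8 = 70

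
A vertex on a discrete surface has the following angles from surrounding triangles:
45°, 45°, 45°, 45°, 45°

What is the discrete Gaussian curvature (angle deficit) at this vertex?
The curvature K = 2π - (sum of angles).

Sum of angles = 225°. K = 360° - 225° = 135°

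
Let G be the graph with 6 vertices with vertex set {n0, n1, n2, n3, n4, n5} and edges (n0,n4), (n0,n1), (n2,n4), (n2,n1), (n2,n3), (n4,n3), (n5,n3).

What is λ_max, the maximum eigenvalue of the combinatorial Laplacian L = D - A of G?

Degrees: deg(n0) = 2, deg(n1) = 2, deg(n2) = 3, deg(n3) = 3, deg(n4) = 3, deg(n5) = 1.
L = D − A with rows/columns ordered (n0, n1, n2, n3, n4, n5):
  [ 2, -1,  0,  0, -1,  0]
  [-1,  2, -1,  0,  0,  0]
  [ 0, -1,  3, -1, -1,  0]
  [ 0,  0, -1,  3, -1, -1]
  [-1,  0, -1, -1,  3,  0]
  [ 0,  0,  0, -1,  0,  1]
Characteristic polynomial: det(λI − L) = λ(λ² − 5λ + 3)(λ − 2)(λ² − 7λ + 11).
Roots: λ = 0; (λ² − 5λ + 3) = 0 ⇒ λ = (5 ± √13)/2 ≈ 0.6972, 4.3028; (λ − 2) = 0 ⇒ λ = 2; (λ² − 7λ + 11) = 0 ⇒ λ = (7 ± √5)/2 ≈ 2.382, 4.618.
(Check: the roots sum (with multiplicity) to 14, matching trace L = Σdeg = 2·7 = 14.)
Laplacian eigenvalues: [0.0, 0.6972, 2.0, 2.382, 4.3028, 4.618]. Largest eigenvalue (spectral radius) = 4.618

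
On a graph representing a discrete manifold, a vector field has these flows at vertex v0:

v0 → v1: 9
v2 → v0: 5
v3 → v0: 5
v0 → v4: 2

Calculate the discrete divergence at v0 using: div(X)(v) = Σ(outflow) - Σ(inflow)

Divergence = sum of outgoing flows = 9 + (-5) + (-5) + 2 = 1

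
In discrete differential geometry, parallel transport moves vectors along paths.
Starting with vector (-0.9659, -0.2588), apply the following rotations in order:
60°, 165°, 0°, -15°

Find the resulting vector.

Total rotation: 60° + 165° + 0° + (-15°) = 210° ≡ -150° (mod 360°). Final vector: (0.7071, 0.7071)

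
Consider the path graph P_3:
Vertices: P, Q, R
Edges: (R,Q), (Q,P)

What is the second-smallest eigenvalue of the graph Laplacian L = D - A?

The path graph P_n has Laplacian eigenvalues λ_k = 2 − 2cos(kπ/n), k = 0, 1, …, n−1. Here n = 3:
k=0: 2 − 2cos(0) = 0.0; k=1: 2 − 2cos(π/3) = 1.0; k=2: 2 − 2cos(2π/3) = 3.0.
Laplacian eigenvalues: [0.0, 1.0, 3.0]. Algebraic connectivity (smallest non-zero eigenvalue) = 1.0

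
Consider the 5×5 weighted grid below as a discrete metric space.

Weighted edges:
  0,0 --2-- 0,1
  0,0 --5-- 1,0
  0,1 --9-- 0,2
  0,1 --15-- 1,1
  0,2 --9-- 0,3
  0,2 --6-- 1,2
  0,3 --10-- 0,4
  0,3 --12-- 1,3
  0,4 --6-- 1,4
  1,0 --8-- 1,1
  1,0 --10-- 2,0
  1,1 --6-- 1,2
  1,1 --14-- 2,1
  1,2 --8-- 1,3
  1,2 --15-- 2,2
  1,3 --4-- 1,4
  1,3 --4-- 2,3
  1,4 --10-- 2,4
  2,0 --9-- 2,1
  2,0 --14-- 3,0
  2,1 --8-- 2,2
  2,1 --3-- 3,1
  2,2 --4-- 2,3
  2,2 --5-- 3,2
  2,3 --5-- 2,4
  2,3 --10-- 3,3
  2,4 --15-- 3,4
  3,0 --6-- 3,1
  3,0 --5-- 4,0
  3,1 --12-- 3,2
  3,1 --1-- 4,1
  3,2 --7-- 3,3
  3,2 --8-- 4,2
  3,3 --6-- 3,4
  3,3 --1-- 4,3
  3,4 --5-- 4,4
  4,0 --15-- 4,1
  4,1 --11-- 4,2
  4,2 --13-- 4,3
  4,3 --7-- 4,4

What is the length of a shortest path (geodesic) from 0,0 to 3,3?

Shortest path: 0,0 → 0,1 → 0,2 → 1,2 → 1,3 → 2,3 → 3,3, total weight = 39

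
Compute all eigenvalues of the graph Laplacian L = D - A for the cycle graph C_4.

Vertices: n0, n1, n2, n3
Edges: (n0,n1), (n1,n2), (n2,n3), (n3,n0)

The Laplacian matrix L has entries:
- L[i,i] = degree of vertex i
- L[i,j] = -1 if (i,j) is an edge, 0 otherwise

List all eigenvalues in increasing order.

The cycle graph C_n has Laplacian eigenvalues λ_k = 2 − 2cos(2πk/n), k = 0, 1, …, n−1. Here n = 4:
k=0: 2 − 2cos(0) = 0.0; k=1: 2 − 2cos(π/2) = 2.0; k=2: 2 − 2cos(π) = 4.0; k=3: 2 − 2cos(3π/2) = 2.0.
Laplacian eigenvalues (increasing order): [0.0, 2.0, 2.0, 4.0]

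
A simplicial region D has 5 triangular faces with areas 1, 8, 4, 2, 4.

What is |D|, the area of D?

1 + 8 + 4 + 2 + 4 = 19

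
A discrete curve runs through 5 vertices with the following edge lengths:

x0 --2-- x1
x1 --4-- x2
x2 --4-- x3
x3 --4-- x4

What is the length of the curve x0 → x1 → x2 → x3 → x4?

Arc length = 2 + 4 + 4 + 4 = 14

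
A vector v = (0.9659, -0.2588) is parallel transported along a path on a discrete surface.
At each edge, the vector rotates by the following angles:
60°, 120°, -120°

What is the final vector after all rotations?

Total rotation: 60° + 120° + (-120°) = 60°. Final vector: (0.7071, 0.7071)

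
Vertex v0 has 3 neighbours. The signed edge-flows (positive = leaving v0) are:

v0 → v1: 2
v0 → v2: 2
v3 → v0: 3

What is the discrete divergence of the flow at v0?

Divergence = sum of outgoing flows = 2 + 2 + (-3) = 1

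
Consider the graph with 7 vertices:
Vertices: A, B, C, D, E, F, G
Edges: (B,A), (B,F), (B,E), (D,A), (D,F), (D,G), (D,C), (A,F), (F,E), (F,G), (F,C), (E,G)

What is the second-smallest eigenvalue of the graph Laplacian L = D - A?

Degrees: deg(A) = 3, deg(B) = 3, deg(C) = 2, deg(D) = 4, deg(E) = 3, deg(F) = 6, deg(G) = 3.
L = D − A with rows/columns ordered (A, B, C, D, E, F, G):
  [ 3, -1,  0, -1,  0, -1,  0]
  [-1,  3,  0,  0, -1, -1,  0]
  [ 0,  0,  2, -1,  0, -1,  0]
  [-1,  0, -1,  4,  0, -1, -1]
  [ 0, -1,  0,  0,  3, -1, -1]
  [-1, -1, -1, -1, -1,  6, -1]
  [ 0,  0,  0, -1, -1, -1,  3]
Characteristic polynomial: det(λI − L) = λ(λ² − 7λ + 9)(λ² − 7λ + 11)(λ − 3)(λ − 7).
Roots: λ = 0; (λ² − 7λ + 9) = 0 ⇒ λ = (7 ± √13)/2 ≈ 1.6972, 5.3028; (λ² − 7λ + 11) = 0 ⇒ λ = (7 ± √5)/2 ≈ 2.382, 4.618; (λ − 3) = 0 ⇒ λ = 3; (λ − 7) = 0 ⇒ λ = 7.
(Check: the roots sum (with multiplicity) to 24, matching trace L = Σdeg = 2·12 = 24.)
Laplacian eigenvalues: [0.0, 1.6972, 2.382, 3.0, 4.618, 5.3028, 7.0]. Algebraic connectivity (smallest non-zero eigenvalue) = 1.6972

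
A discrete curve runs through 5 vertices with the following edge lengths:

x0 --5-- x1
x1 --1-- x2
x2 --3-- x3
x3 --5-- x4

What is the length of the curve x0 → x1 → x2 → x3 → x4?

Arc length = 5 + 1 + 3 + 5 = 14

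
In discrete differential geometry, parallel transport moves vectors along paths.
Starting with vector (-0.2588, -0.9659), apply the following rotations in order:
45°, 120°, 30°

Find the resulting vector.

Total rotation: 45° + 120° + 30° = 195° ≡ -165° (mod 360°). Final vector: (0, 1)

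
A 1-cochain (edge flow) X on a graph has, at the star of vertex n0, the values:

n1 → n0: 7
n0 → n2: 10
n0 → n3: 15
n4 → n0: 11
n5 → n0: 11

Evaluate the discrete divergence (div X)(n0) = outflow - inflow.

Divergence = sum of outgoing flows = (-7) + 10 + 15 + (-11) + (-11) = -4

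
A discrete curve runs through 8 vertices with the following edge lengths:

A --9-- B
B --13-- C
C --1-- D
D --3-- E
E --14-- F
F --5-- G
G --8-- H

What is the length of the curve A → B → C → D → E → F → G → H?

Arc length = 9 + 13 + 1 + 3 + 14 + 5 + 8 = 53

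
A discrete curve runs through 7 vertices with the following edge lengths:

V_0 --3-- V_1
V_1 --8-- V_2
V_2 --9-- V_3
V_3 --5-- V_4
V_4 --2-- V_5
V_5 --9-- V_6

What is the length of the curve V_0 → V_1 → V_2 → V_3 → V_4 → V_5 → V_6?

Arc length = 3 + 8 + 9 + 5 + 2 + 9 = 36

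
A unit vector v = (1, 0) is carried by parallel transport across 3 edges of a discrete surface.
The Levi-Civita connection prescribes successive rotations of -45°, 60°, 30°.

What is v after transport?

Total rotation: (-45°) + 60° + 30° = 45°. Final vector: (0.7071, 0.7071)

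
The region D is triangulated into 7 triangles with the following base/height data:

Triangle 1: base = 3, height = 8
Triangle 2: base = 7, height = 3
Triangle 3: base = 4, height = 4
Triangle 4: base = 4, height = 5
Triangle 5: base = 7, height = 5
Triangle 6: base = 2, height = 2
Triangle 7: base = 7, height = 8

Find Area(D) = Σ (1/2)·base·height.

(1/2)×3×8 + (1/2)×7×3 + (1/2)×4×4 + (1/2)×4×5 + (1/2)×7×5 + (1/2)×2×2 + (1/2)×7×8 = 88.0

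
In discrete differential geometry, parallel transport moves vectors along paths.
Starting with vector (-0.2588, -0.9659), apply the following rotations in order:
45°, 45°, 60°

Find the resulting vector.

Total rotation: 45° + 45° + 60° = 150°. Final vector: (0.7071, 0.7071)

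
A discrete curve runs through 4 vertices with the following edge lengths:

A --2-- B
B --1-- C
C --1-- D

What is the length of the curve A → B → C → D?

Arc length = 2 + 1 + 1 = 4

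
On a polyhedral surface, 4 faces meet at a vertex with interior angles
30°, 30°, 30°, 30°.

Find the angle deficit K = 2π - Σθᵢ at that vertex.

Sum of angles = 120°. K = 360° - 120° = 240° = 4π/3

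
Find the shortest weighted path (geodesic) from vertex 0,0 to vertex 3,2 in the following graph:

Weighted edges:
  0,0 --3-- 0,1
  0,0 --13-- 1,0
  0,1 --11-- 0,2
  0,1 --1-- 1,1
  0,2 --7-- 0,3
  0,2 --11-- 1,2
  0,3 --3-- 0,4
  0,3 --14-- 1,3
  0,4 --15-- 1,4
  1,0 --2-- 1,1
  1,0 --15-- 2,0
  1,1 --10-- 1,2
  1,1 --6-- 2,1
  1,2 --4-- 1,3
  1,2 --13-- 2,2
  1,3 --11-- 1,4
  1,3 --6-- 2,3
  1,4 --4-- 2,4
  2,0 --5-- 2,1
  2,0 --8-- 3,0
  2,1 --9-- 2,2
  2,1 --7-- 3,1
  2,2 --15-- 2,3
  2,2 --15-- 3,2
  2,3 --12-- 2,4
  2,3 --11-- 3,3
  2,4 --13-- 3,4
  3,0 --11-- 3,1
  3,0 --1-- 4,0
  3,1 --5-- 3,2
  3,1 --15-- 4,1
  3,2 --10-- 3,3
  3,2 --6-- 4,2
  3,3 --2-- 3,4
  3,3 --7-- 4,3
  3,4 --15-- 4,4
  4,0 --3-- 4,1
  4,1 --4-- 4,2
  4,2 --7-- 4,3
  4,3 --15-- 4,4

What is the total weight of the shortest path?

Shortest path: 0,0 → 0,1 → 1,1 → 2,1 → 3,1 → 3,2, total weight = 22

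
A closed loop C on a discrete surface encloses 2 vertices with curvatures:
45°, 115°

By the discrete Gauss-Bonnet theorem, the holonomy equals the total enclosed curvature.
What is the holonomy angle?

Holonomy = total enclosed curvature = 45° + 115° = 160°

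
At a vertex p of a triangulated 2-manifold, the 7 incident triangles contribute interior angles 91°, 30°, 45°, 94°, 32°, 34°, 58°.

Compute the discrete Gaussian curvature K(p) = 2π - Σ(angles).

Sum of angles = 384°. K = 360° - 384° = -24° = -2π/15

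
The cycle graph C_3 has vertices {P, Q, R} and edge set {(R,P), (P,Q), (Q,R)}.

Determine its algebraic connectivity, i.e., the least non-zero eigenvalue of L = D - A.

The cycle graph C_n has Laplacian eigenvalues λ_k = 2 − 2cos(2πk/n), k = 0, 1, …, n−1. Here n = 3:
k=0: 2 − 2cos(0) = 0.0; k=1: 2 − 2cos(2π/3) = 3.0; k=2: 2 − 2cos(4π/3) = 3.0.
Laplacian eigenvalues: [0.0, 3.0, 3.0]. Algebraic connectivity (smallest non-zero eigenvalue) = 3.0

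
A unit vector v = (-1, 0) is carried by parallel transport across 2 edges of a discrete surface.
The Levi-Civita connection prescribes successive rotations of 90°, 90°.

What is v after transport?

Total rotation: 90° + 90° = 180°. Final vector: (1, 0)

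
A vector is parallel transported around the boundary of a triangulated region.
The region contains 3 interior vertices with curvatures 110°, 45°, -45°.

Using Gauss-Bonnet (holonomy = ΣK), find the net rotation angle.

Holonomy = total enclosed curvature = 110° + 45° + (-45°) = 110°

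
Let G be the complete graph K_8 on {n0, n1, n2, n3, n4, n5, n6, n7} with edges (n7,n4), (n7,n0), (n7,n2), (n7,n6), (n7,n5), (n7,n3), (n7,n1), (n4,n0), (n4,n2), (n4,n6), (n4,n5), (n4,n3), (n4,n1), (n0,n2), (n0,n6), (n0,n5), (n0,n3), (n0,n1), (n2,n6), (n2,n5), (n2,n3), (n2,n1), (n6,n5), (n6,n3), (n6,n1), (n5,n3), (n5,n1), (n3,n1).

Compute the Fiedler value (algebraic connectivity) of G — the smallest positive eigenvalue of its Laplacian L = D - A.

For the complete graph K_n, L = nI − J (J = all-ones matrix). J has eigenvalues n (once, eigenvector 𝟙) and 0 (multiplicity n−1), so L has eigenvalues 0 (once) and n (multiplicity n−1). Here n = 8: eigenvalue 0 once and 8 with multiplicity 7.
Laplacian eigenvalues: [0.0, 8.0, 8.0, 8.0, 8.0, 8.0, 8.0, 8.0]. Algebraic connectivity (smallest non-zero eigenvalue) = 8.0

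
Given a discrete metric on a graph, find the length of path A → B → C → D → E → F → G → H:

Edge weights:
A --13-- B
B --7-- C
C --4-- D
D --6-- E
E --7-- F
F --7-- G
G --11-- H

Arc length = 13 + 7 + 4 + 6 + 7 + 7 + 11 = 55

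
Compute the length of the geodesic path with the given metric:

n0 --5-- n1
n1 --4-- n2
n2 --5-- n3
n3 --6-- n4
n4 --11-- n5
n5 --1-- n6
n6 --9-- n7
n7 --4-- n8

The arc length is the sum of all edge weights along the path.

Arc length = 5 + 4 + 5 + 6 + 11 + 1 + 9 + 4 = 45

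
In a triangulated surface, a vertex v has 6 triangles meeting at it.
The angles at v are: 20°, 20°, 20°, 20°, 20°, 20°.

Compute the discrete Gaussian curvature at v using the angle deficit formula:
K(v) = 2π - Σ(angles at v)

Sum of angles = 120°. K = 360° - 120° = 240° = 4π/3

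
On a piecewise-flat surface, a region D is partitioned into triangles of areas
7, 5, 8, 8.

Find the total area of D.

7 + 5 + 8 + 8 = 28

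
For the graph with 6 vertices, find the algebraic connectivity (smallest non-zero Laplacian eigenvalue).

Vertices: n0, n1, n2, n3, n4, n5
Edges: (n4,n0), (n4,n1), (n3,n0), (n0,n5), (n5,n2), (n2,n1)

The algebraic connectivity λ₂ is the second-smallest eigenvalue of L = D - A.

Degrees: deg(n0) = 3, deg(n1) = 2, deg(n2) = 2, deg(n3) = 1, deg(n4) = 2, deg(n5) = 2.
L = D − A with rows/columns ordered (n0, n1, n2, n3, n4, n5):
  [ 3,  0,  0, -1, -1, -1]
  [ 0,  2, -1,  0, -1,  0]
  [ 0, -1,  2,  0,  0, -1]
  [-1,  0,  0,  1,  0,  0]
  [-1, -1,  0,  0,  2,  0]
  [-1,  0, -1,  0,  0,  2]
Characteristic polynomial: det(λI − L) = λ(λ² − 5λ + 3)(λ² − 5λ + 5)(λ − 2).
Roots: λ = 0; (λ² − 5λ + 3) = 0 ⇒ λ = (5 ± √13)/2 ≈ 0.6972, 4.3028; (λ² − 5λ + 5) = 0 ⇒ λ = (5 ± √5)/2 ≈ 1.382, 3.618; (λ − 2) = 0 ⇒ λ = 2.
(Check: the roots sum (with multiplicity) to 12, matching trace L = Σdeg = 2·6 = 12.)
Laplacian eigenvalues: [0.0, 0.6972, 1.382, 2.0, 3.618, 4.3028]. Algebraic connectivity (smallest non-zero eigenvalue) = 0.6972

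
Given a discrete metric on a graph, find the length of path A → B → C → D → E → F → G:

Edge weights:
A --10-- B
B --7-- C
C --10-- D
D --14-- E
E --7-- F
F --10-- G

Arc length = 10 + 7 + 10 + 14 + 7 + 10 = 58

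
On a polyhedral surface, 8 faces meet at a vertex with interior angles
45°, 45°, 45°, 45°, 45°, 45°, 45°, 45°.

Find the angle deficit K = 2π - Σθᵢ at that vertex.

Sum of angles = 360°. K = 360° - 360° = 0°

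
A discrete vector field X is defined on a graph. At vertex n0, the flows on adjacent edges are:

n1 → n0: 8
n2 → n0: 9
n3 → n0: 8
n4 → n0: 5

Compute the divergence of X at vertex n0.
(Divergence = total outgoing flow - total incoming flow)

Divergence = sum of outgoing flows = (-8) + (-9) + (-8) + (-5) = -30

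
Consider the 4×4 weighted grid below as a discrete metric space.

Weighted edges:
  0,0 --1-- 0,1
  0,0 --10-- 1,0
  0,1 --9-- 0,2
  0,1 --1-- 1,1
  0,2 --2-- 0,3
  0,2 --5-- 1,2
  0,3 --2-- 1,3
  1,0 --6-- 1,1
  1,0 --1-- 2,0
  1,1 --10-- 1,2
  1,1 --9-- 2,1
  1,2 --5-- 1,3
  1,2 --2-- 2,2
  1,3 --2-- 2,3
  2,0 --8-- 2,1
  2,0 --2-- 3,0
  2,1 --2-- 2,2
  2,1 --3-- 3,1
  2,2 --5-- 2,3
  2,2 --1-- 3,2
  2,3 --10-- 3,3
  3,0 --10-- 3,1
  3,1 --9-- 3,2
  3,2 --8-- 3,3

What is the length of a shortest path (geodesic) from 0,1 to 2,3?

Shortest path: 0,1 → 0,2 → 0,3 → 1,3 → 2,3, total weight = 15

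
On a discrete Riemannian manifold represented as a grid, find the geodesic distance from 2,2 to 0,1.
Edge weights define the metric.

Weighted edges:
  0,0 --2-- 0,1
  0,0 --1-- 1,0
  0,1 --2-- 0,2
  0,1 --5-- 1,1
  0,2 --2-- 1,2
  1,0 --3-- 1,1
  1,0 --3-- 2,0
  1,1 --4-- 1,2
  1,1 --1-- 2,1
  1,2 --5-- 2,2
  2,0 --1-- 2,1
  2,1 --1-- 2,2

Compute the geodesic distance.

Shortest path: 2,2 → 2,1 → 1,1 → 0,1, total weight = 7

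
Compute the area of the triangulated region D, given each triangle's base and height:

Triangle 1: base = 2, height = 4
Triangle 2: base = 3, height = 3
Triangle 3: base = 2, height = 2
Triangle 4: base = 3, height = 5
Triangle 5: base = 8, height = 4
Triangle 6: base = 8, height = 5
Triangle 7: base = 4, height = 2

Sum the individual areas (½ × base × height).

(1/2)×2×4 + (1/2)×3×3 + (1/2)×2×2 + (1/2)×3×5 + (1/2)×8×4 + (1/2)×8×5 + (1/2)×4×2 = 58.0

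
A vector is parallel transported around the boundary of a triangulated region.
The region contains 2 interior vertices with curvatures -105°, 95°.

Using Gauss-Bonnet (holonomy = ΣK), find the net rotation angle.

Holonomy = total enclosed curvature = (-105°) + 95° = -10°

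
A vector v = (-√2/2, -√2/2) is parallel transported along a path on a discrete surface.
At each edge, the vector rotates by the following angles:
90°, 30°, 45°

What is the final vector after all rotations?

Total rotation: 90° + 30° + 45° = 165°. Final vector: (0.8660, 0.5000)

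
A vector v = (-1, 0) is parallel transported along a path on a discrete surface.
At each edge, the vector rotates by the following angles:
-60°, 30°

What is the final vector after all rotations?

Total rotation: (-60°) + 30° = -30°. Final vector: (-0.8660, 0.5000)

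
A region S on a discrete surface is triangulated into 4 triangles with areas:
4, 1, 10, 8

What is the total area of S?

4 + 1 + 10 + 8 = 23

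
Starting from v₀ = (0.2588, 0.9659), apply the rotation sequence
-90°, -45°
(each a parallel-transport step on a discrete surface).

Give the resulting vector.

Total rotation: (-90°) + (-45°) = -135°. Final vector: (0.5000, -0.8660)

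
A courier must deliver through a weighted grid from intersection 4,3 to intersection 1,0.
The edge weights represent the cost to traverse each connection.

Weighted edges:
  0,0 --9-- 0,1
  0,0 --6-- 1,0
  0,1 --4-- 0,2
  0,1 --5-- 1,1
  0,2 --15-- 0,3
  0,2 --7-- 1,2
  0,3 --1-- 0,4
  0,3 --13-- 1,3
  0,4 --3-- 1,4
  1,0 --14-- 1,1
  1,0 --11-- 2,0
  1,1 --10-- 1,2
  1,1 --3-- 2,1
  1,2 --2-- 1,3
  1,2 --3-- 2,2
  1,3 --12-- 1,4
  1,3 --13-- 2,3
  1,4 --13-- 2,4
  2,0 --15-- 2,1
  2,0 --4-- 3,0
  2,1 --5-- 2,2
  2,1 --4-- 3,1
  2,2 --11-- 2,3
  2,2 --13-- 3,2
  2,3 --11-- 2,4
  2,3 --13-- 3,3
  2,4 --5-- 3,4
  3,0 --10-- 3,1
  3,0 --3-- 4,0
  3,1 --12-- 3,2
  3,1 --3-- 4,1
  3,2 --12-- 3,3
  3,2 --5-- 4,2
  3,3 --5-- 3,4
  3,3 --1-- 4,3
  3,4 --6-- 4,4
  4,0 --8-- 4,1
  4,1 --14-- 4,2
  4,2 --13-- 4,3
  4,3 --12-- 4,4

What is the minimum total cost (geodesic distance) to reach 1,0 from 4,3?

Shortest path: 4,3 → 3,3 → 3,2 → 3,1 → 2,1 → 1,1 → 1,0, total weight = 46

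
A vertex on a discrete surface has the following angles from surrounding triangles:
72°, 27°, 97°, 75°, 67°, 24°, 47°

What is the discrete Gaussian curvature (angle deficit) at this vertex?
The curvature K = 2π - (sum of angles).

Sum of angles = 409°. K = 360° - 409° = -49° = -49π/180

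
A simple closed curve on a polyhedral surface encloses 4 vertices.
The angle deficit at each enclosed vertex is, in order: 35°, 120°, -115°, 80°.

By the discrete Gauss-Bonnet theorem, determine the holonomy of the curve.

Holonomy = total enclosed curvature = 35° + 120° + (-115°) + 80° = 120°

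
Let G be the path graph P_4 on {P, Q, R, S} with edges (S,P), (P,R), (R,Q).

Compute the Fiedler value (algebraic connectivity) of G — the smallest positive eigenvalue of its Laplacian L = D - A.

The path graph P_n has Laplacian eigenvalues λ_k = 2 − 2cos(kπ/n), k = 0, 1, …, n−1. Here n = 4:
k=0: 2 − 2cos(0) = 0.0; k=1: 2 − 2cos(π/4) = 0.5858; k=2: 2 − 2cos(π/2) = 2.0; k=3: 2 − 2cos(3π/4) = 3.4142.
Laplacian eigenvalues: [0.0, 0.5858, 2.0, 3.4142]. Algebraic connectivity (smallest non-zero eigenvalue) = 0.5858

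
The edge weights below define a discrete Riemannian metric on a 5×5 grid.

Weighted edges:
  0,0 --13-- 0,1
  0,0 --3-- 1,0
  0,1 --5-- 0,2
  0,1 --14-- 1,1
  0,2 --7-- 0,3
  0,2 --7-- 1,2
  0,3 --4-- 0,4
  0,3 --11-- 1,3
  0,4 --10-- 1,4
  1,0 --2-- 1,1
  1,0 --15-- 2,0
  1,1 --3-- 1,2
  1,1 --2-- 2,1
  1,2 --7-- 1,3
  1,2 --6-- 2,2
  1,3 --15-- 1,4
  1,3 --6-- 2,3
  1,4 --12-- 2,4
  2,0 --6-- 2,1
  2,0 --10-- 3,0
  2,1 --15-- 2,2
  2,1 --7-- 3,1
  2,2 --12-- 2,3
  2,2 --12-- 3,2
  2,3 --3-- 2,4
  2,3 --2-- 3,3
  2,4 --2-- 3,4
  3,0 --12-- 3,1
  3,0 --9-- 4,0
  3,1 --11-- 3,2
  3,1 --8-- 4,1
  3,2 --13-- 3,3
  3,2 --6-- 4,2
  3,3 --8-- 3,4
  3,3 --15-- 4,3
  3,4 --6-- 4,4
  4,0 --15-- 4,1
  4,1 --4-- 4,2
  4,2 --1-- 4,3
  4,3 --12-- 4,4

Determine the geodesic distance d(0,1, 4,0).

Shortest path: 0,1 → 1,1 → 2,1 → 2,0 → 3,0 → 4,0, total weight = 41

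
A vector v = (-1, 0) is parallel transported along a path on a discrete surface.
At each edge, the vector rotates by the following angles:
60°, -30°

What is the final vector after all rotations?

Total rotation: 60° + (-30°) = 30°. Final vector: (-0.8660, -0.5000)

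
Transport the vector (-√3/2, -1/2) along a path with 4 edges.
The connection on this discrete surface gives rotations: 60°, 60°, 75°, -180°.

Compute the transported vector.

Total rotation: 60° + 60° + 75° + (-180°) = 15°. Final vector: (-0.7071, -0.7071)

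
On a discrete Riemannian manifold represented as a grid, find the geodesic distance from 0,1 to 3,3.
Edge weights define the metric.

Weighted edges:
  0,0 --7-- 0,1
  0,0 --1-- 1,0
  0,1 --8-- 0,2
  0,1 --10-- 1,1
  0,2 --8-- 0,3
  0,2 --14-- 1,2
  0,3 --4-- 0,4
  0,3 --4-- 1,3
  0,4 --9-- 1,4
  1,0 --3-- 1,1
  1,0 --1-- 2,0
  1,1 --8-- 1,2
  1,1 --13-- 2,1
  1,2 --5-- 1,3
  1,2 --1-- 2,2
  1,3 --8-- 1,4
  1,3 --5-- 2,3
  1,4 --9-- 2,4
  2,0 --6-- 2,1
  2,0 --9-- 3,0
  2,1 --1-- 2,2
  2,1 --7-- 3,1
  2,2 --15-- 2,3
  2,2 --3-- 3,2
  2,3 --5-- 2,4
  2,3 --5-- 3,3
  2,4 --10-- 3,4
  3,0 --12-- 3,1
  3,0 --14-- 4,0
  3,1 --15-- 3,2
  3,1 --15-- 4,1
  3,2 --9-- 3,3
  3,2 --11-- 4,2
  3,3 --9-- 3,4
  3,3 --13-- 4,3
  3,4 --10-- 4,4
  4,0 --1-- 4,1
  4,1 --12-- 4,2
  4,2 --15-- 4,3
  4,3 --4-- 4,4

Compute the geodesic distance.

Shortest path: 0,1 → 0,0 → 1,0 → 2,0 → 2,1 → 2,2 → 3,2 → 3,3, total weight = 28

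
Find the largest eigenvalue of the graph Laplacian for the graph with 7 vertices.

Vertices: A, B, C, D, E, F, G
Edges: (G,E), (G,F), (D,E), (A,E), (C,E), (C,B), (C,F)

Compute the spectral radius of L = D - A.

Degrees: deg(A) = 1, deg(B) = 1, deg(C) = 3, deg(D) = 1, deg(E) = 4, deg(F) = 2, deg(G) = 2.
L = D − A with rows/columns ordered (A, B, C, D, E, F, G):
  [ 1,  0,  0,  0, -1,  0,  0]
  [ 0,  1, -1,  0,  0,  0,  0]
  [ 0, -1,  3,  0, -1, -1,  0]
  [ 0,  0,  0,  1, -1,  0,  0]
  [-1,  0, -1, -1,  4,  0, -1]
  [ 0,  0, -1,  0,  0,  2, -1]
  [ 0,  0,  0,  0, -1, -1,  2]
Characteristic polynomial: det(λI − L) = λ(λ² − 4λ + 2)(λ − 1)²(λ² − 8λ + 14).
Roots: λ = 0; (λ² − 4λ + 2) = 0 ⇒ λ = 2 ± √2 ≈ 0.5858, 3.4142; (λ − 1) = 0 ⇒ λ = 1 (multiplicity 2); (λ² − 8λ + 14) = 0 ⇒ λ = 4 ± √2 ≈ 2.5858, 5.4142.
(Check: the roots sum (with multiplicity) to 14, matching trace L = Σdeg = 2·7 = 14.)
Laplacian eigenvalues: [0.0, 0.5858, 1.0, 1.0, 2.5858, 3.4142, 5.4142]. Largest eigenvalue (spectral radius) = 5.4142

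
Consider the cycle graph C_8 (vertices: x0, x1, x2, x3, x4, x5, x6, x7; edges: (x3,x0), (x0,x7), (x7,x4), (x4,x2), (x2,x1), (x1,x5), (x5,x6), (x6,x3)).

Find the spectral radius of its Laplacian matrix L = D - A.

The cycle graph C_n has Laplacian eigenvalues λ_k = 2 − 2cos(2πk/n), k = 0, 1, …, n−1. Here n = 8:
k=0: 2 − 2cos(0) = 0.0; k=1: 2 − 2cos(π/4) = 0.5858; k=2: 2 − 2cos(π/2) = 2.0; k=3: 2 − 2cos(3π/4) = 3.4142; k=4: 2 − 2cos(π) = 4.0; k=5: 2 − 2cos(5π/4) = 3.4142; k=6: 2 − 2cos(3π/2) = 2.0; k=7: 2 − 2cos(7π/4) = 0.5858.
Laplacian eigenvalues: [0.0, 0.5858, 0.5858, 2.0, 2.0, 3.4142, 3.4142, 4.0]. Largest eigenvalue (spectral radius) = 4.0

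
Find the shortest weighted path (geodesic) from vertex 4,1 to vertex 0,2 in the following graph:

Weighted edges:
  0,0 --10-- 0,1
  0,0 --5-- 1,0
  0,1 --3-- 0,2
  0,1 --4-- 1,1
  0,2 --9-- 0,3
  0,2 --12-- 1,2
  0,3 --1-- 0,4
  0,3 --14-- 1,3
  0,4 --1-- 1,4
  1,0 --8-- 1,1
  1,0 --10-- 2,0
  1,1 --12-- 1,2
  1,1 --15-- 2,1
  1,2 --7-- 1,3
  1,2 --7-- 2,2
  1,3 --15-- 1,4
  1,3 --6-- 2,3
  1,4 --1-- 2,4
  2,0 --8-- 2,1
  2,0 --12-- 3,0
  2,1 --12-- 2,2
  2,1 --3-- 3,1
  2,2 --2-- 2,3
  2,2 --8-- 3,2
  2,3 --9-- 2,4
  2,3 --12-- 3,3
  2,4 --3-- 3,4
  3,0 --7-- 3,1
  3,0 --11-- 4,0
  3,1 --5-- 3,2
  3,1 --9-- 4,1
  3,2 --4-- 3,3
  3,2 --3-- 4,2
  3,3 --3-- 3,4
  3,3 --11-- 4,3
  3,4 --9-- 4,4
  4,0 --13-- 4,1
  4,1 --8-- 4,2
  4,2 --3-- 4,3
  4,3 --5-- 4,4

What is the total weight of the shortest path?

Shortest path: 4,1 → 4,2 → 3,2 → 3,3 → 3,4 → 2,4 → 1,4 → 0,4 → 0,3 → 0,2, total weight = 33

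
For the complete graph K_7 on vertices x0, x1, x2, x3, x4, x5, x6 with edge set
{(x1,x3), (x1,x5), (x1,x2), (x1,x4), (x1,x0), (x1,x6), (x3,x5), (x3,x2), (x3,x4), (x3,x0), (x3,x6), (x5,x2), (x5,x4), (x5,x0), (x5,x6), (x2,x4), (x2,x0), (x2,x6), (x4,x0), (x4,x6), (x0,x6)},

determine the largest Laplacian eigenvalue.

For the complete graph K_n, L = nI − J (J = all-ones matrix). J has eigenvalues n (once, eigenvector 𝟙) and 0 (multiplicity n−1), so L has eigenvalues 0 (once) and n (multiplicity n−1). Here n = 7: eigenvalue 0 once and 7 with multiplicity 6.
Laplacian eigenvalues: [0.0, 7.0, 7.0, 7.0, 7.0, 7.0, 7.0]. Largest eigenvalue (spectral radius) = 7.0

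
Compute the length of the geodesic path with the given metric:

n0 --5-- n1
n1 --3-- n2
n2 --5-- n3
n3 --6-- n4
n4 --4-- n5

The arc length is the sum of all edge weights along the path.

Arc length = 5 + 3 + 5 + 6 + 4 = 23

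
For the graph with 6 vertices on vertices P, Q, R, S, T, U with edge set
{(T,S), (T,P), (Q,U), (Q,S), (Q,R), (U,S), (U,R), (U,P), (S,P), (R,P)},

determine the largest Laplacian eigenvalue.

Degrees: deg(P) = 4, deg(Q) = 3, deg(R) = 3, deg(S) = 4, deg(T) = 2, deg(U) = 4.
L = D − A with rows/columns ordered (P, Q, R, S, T, U):
  [ 4,  0, -1, -1, -1, -1]
  [ 0,  3, -1, -1,  0, -1]
  [-1, -1,  3,  0,  0, -1]
  [-1, -1,  0,  4, -1, -1]
  [-1,  0,  0, -1,  2,  0]
  [-1, -1, -1, -1,  0,  4]
Characteristic polynomial: det(λI − L) = λ(λ² − 7λ + 9)(λ² − 9λ + 19)(λ − 4).
Roots: λ = 0; (λ² − 7λ + 9) = 0 ⇒ λ = (7 ± √13)/2 ≈ 1.6972, 5.3028; (λ² − 9λ + 19) = 0 ⇒ λ = (9 ± √5)/2 ≈ 3.382, 5.618; (λ − 4) = 0 ⇒ λ = 4.
(Check: the roots sum (with multiplicity) to 20, matching trace L = Σdeg = 2·10 = 20.)
Laplacian eigenvalues: [0.0, 1.6972, 3.382, 4.0, 5.3028, 5.618]. Largest eigenvalue (spectral radius) = 5.618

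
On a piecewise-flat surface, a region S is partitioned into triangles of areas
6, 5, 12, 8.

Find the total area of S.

6 + 5 + 12 + 8 = 31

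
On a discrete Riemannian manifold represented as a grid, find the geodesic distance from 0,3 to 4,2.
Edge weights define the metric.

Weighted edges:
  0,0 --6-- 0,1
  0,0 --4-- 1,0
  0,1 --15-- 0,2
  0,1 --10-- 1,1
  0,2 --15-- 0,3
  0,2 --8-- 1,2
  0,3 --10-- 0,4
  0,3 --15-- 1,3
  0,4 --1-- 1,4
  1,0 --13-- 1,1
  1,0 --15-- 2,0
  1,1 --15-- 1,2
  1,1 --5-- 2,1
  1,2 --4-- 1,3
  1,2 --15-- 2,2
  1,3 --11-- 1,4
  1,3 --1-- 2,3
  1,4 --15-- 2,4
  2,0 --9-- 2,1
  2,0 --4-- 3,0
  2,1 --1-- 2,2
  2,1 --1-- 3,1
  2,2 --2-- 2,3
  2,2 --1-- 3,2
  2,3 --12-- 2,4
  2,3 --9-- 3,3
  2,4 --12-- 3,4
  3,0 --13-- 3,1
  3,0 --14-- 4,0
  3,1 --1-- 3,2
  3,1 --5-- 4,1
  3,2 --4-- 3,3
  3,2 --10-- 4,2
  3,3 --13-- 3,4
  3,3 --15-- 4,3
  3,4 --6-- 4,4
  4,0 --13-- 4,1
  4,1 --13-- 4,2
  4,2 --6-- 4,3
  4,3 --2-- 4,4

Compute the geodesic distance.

Shortest path: 0,3 → 1,3 → 2,3 → 2,2 → 3,2 → 4,2, total weight = 29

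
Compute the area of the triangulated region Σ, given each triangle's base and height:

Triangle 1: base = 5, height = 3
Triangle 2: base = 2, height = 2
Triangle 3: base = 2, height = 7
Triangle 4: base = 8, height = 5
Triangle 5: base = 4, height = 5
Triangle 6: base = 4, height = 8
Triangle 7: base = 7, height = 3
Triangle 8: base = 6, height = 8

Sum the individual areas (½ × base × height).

(1/2)×5×3 + (1/2)×2×2 + (1/2)×2×7 + (1/2)×8×5 + (1/2)×4×5 + (1/2)×4×8 + (1/2)×7×3 + (1/2)×6×8 = 97.0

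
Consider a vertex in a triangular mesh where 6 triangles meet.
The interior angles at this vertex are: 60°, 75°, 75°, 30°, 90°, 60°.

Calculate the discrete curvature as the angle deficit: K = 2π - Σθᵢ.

Sum of angles = 390°. K = 360° - 390° = -30° = -π/6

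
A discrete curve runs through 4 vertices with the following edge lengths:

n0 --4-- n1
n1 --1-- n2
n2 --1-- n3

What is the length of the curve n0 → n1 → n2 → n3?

Arc length = 4 + 1 + 1 = 6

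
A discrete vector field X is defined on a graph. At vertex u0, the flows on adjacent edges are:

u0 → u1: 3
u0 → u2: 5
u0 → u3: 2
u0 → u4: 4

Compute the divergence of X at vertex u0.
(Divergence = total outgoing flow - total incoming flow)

Divergence = sum of outgoing flows = 3 + 5 + 2 + 4 = 14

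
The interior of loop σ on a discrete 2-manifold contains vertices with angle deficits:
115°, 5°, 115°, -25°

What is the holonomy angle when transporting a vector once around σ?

Holonomy = total enclosed curvature = 115° + 5° + 115° + (-25°) = 210°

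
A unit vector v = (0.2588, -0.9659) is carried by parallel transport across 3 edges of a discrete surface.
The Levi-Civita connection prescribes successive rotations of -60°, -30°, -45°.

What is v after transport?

Total rotation: (-60°) + (-30°) + (-45°) = -135°. Final vector: (-0.8660, 0.5000)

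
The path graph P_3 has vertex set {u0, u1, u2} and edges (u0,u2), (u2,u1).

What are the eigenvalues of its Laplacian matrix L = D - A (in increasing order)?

The path graph P_n has Laplacian eigenvalues λ_k = 2 − 2cos(kπ/n), k = 0, 1, …, n−1. Here n = 3:
k=0: 2 − 2cos(0) = 0.0; k=1: 2 − 2cos(π/3) = 1.0; k=2: 2 − 2cos(2π/3) = 3.0.
Laplacian eigenvalues (increasing order): [0.0, 1.0, 3.0]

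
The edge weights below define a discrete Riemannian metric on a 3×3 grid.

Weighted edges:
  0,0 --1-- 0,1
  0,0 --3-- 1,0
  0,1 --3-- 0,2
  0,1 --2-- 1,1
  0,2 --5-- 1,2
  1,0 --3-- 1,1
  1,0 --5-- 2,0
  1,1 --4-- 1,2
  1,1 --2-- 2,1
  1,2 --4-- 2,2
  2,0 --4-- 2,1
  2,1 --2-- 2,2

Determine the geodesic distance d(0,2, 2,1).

Shortest path: 0,2 → 0,1 → 1,1 → 2,1, total weight = 7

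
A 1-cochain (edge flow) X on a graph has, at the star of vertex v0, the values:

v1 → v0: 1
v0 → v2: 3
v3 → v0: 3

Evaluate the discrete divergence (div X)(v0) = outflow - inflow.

Divergence = sum of outgoing flows = (-1) + 3 + (-3) = -1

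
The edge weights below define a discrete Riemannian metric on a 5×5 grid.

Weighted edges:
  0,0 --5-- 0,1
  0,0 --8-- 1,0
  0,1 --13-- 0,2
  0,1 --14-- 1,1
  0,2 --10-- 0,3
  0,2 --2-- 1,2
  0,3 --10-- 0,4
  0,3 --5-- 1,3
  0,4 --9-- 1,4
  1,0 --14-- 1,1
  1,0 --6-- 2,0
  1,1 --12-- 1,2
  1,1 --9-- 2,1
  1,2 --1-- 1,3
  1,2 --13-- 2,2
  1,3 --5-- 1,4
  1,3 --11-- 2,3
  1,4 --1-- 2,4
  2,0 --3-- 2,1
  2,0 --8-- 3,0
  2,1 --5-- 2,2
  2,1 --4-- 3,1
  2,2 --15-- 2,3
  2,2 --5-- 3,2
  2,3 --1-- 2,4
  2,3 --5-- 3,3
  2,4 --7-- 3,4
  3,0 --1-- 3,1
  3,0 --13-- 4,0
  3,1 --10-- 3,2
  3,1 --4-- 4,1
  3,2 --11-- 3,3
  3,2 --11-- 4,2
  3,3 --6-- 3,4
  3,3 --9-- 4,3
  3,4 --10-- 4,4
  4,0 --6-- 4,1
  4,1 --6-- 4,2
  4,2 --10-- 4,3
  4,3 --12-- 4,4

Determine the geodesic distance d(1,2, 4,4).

Shortest path: 1,2 → 1,3 → 1,4 → 2,4 → 3,4 → 4,4, total weight = 24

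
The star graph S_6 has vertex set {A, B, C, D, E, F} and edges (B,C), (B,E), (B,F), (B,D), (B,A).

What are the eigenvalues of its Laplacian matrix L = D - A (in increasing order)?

The star S_6 is the complete bipartite graph K_{1,5} (one hub of degree 5, 5 leaves of degree 1). The Laplacian spectrum of K_{p,q} is 0, p (multiplicity q−1), q (multiplicity p−1), p+q. With p = 1, q = 5: 0 once, 1 with multiplicity 4, and 6 once. (Check: trace L = sum of degrees = 10 = 4·1 + 6.)
Laplacian eigenvalues (increasing order): [0.0, 1.0, 1.0, 1.0, 1.0, 6.0]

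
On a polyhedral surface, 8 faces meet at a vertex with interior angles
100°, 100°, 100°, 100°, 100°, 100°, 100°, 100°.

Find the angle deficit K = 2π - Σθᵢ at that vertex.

Sum of angles = 800°. K = 360° - 800° = -440°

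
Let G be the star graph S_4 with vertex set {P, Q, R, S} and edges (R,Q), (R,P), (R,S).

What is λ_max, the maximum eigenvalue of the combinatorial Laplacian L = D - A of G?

The star S_4 is the complete bipartite graph K_{1,3} (one hub of degree 3, 3 leaves of degree 1). The Laplacian spectrum of K_{p,q} is 0, p (multiplicity q−1), q (multiplicity p−1), p+q. With p = 1, q = 3: 0 once, 1 with multiplicity 2, and 4 once. (Check: trace L = sum of degrees = 6 = 2·1 + 4.)
Laplacian eigenvalues: [0.0, 1.0, 1.0, 4.0]. Largest eigenvalue (spectral radius) = 4.0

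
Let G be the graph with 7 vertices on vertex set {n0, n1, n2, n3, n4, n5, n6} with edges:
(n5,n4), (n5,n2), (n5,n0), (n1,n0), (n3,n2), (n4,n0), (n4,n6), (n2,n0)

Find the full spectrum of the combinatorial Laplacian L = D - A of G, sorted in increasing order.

Degrees: deg(n0) = 4, deg(n1) = 1, deg(n2) = 3, deg(n3) = 1, deg(n4) = 3, deg(n5) = 3, deg(n6) = 1.
L = D − A with rows/columns ordered (n0, n1, n2, n3, n4, n5, n6):
  [ 4, -1, -1,  0, -1, -1,  0]
  [-1,  1,  0,  0,  0,  0,  0]
  [-1,  0,  3, -1,  0, -1,  0]
  [ 0,  0, -1,  1,  0,  0,  0]
  [-1,  0,  0,  0,  3, -1, -1]
  [-1,  0, -1,  0, -1,  3,  0]
  [ 0,  0,  0,  0, -1,  0,  1]
Characteristic polynomial: det(λI − L) = λ(λ² − 4λ + 2)(λ² − 6λ + 4)(λ² − 6λ + 7).
Roots: λ = 0; (λ² − 4λ + 2) = 0 ⇒ λ = 2 ± √2 ≈ 0.5858, 3.4142; (λ² − 6λ + 4) = 0 ⇒ λ = 3 ± √5 ≈ 0.7639, 5.2361; (λ² − 6λ + 7) = 0 ⇒ λ = 3 ± √2 ≈ 1.5858, 4.4142.
(Check: the roots sum (with multiplicity) to 16, matching trace L = Σdeg = 2·8 = 16.)
Laplacian eigenvalues (increasing order): [0.0, 0.5858, 0.7639, 1.5858, 3.4142, 4.4142, 5.2361]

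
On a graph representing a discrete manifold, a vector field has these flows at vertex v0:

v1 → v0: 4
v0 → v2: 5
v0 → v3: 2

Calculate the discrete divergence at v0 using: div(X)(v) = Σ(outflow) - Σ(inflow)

Divergence = sum of outgoing flows = (-4) + 5 + 2 = 3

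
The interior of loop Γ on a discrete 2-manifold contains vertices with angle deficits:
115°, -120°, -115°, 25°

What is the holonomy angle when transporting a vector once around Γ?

Holonomy = total enclosed curvature = 115° + (-120°) + (-115°) + 25° = -95°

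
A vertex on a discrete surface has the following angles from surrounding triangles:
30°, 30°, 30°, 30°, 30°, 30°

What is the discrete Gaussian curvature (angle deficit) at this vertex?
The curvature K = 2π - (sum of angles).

Sum of angles = 180°. K = 360° - 180° = 180° = π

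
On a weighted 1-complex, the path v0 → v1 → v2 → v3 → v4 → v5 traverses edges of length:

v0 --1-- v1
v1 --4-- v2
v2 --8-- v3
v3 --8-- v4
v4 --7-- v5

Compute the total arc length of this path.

Arc length = 1 + 4 + 8 + 8 + 7 = 28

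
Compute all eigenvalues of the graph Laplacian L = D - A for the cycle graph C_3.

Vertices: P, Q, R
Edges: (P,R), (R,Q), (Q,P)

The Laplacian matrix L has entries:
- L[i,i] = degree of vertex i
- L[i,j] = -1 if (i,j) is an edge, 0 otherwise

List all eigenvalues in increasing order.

The cycle graph C_n has Laplacian eigenvalues λ_k = 2 − 2cos(2πk/n), k = 0, 1, …, n−1. Here n = 3:
k=0: 2 − 2cos(0) = 0.0; k=1: 2 − 2cos(2π/3) = 3.0; k=2: 2 − 2cos(4π/3) = 3.0.
Laplacian eigenvalues (increasing order): [0.0, 3.0, 3.0]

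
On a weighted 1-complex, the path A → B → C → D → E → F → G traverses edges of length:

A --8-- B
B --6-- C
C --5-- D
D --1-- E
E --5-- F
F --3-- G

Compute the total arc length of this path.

Arc length = 8 + 6 + 5 + 1 + 5 + 3 = 28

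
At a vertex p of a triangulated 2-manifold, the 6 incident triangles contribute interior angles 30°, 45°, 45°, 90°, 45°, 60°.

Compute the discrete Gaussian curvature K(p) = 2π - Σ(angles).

Sum of angles = 315°. K = 360° - 315° = 45° = π/4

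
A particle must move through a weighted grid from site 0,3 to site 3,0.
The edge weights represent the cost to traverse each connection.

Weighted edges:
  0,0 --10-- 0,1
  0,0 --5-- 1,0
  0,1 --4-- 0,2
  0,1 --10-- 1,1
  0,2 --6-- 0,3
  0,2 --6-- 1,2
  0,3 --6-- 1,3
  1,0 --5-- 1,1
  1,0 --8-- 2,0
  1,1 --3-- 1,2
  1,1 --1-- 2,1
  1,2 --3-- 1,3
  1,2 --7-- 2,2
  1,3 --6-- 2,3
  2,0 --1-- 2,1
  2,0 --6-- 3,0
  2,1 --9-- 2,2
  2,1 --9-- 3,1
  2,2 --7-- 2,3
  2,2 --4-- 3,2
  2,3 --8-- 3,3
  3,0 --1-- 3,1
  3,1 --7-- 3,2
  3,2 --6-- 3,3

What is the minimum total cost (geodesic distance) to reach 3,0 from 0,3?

Shortest path: 0,3 → 1,3 → 1,2 → 1,1 → 2,1 → 2,0 → 3,0, total weight = 20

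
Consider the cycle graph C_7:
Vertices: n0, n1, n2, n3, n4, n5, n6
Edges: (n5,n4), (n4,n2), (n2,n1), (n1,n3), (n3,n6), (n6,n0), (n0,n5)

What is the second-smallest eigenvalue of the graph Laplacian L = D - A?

The cycle graph C_n has Laplacian eigenvalues λ_k = 2 − 2cos(2πk/n), k = 0, 1, …, n−1. Here n = 7:
k=0: 2 − 2cos(0) = 0.0; k=1: 2 − 2cos(2π/7) = 0.753; k=2: 2 − 2cos(4π/7) = 2.445; k=3: 2 − 2cos(6π/7) = 3.8019; k=4: 2 − 2cos(8π/7) = 3.8019; k=5: 2 − 2cos(10π/7) = 2.445; k=6: 2 − 2cos(12π/7) = 0.753.
Laplacian eigenvalues: [0.0, 0.753, 0.753, 2.445, 2.445, 3.8019, 3.8019]. Algebraic connectivity (smallest non-zero eigenvalue) = 0.753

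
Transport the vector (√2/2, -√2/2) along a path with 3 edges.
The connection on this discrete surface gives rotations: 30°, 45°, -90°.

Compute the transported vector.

Total rotation: 30° + 45° + (-90°) = -15°. Final vector: (0.5000, -0.8660)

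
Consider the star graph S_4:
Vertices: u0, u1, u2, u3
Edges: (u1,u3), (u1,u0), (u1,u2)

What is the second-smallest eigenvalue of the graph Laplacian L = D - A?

The star S_4 is the complete bipartite graph K_{1,3} (one hub of degree 3, 3 leaves of degree 1). The Laplacian spectrum of K_{p,q} is 0, p (multiplicity q−1), q (multiplicity p−1), p+q. With p = 1, q = 3: 0 once, 1 with multiplicity 2, and 4 once. (Check: trace L = sum of degrees = 6 = 2·1 + 4.)
Laplacian eigenvalues: [0.0, 1.0, 1.0, 4.0]. Algebraic connectivity (smallest non-zero eigenvalue) = 1.0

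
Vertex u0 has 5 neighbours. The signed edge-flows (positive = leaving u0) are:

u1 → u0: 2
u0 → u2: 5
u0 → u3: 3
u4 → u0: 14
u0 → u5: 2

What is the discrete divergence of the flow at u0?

Divergence = sum of outgoing flows = (-2) + 5 + 3 + (-14) + 2 = -6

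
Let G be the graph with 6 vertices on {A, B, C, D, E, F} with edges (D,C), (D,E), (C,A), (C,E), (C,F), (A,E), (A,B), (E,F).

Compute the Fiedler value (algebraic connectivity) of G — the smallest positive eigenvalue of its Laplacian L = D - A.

Degrees: deg(A) = 3, deg(B) = 1, deg(C) = 4, deg(D) = 2, deg(E) = 4, deg(F) = 2.
L = D − A with rows/columns ordered (A, B, C, D, E, F):
  [ 3, -1, -1,  0, -1,  0]
  [-1,  1,  0,  0,  0,  0]
  [-1,  0,  4, -1, -1, -1]
  [ 0,  0, -1,  2, -1,  0]
  [-1,  0, -1, -1,  4, -1]
  [ 0,  0, -1,  0, -1,  2]
Characteristic polynomial: det(λI − L) = λ(λ² − 6λ + 4)(λ − 2)(λ − 3)(λ − 5).
Roots: λ = 0; (λ² − 6λ + 4) = 0 ⇒ λ = 3 ± √5 ≈ 0.7639, 5.2361; (λ − 2) = 0 ⇒ λ = 2; (λ − 3) = 0 ⇒ λ = 3; (λ − 5) = 0 ⇒ λ = 5.
(Check: the roots sum (with multiplicity) to 16, matching trace L = Σdeg = 2·8 = 16.)
Laplacian eigenvalues: [0.0, 0.7639, 2.0, 3.0, 5.0, 5.2361]. Algebraic connectivity (smallest non-zero eigenvalue) = 0.7639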